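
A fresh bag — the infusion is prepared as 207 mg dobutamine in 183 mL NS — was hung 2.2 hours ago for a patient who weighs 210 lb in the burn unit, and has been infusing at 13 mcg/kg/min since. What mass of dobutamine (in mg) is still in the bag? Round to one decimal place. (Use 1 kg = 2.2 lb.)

Weight = 210 lb ÷ 2.2 lb/kg = 95.45455 kg
Dose = 13 mcg/kg/min × 95.45455 kg = 1240.909 mcg/min
1240.909 mcg/min × 60 min/hr = 74454.55 mcg/hr
Concentration = 207 mg ÷ 183 mL = 1.131148 mg/mL = 1131.148 mcg/mL
Rate = 74454.55 mcg/hr ÷ 1131.148 mcg/mL = 65.82213 mL/hr
Volume infused = 65.82213 mL/hr × 2.2 hr = 144.8087 mL
Volume remaining = 183 − 144.8087 = 38.1913 mL
Drug remaining = 38.1913 mL × 1131.148 mcg/mL = 43200 mcg = 43.2 mg

43.2 mg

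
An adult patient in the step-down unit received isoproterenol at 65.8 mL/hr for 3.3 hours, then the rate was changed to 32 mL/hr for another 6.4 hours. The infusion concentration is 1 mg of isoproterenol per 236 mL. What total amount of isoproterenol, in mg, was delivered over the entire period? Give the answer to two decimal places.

Concentration = 1 mg ÷ 236 mL = 0.004237288 mg/mL
Stage 1: 65.8 mL/hr × 3.3 hr = 217.14 mL → 217.14 mL × 0.004237288 mg/mL = 0.9200847 mg
Stage 2: 32 mL/hr × 6.4 hr = 204.8 mL → 204.8 mL × 0.004237288 mg/mL = 0.8677966 mg
Total = 0.9200847 + 0.8677966 = 1.787881 mg

1.79 mg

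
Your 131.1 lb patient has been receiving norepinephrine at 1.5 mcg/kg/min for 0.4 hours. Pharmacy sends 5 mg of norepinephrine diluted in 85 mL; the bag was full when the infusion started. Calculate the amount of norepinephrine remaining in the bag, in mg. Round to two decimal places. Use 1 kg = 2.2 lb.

Weight = 131.1 lb ÷ 2.2 lb/kg = 59.59091 kg
Dose = 1.5 mcg/kg/min × 59.59091 kg = 89.38636 mcg/min
89.38636 mcg/min × 60 min/hr = 5363.182 mcg/hr
Concentration = 5 mg ÷ 85 mL = 0.05882353 mg/mL = 58.82353 mcg/mL
Rate = 5363.182 mcg/hr ÷ 58.82353 mcg/mL = 91.17409 mL/hr
Volume infused = 91.17409 mL/hr × 0.4 hr = 36.46964 mL
Volume remaining = 85 − 36.46964 = 48.53036 mL
Drug remaining = 48.53036 mL × 58.82353 mcg/mL = 2854.727 mcg = 2.854727 mg

2.85 mg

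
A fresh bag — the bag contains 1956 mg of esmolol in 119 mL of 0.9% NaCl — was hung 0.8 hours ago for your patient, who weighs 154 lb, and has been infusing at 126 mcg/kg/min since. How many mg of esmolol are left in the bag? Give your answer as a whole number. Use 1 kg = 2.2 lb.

Weight = 154 lb ÷ 2.2 lb/kg = 70 kg
Dose = 126 mcg/kg/min × 70 kg = 8820 mcg/min
8820 mcg/min × 60 min/hr = 529200 mcg/hr
Concentration = 1956 mg ÷ 119 mL = 16.43697 mg/mL = 16436.97 mcg/mL
Rate = 529200 mcg/hr ÷ 16436.97 mcg/mL = 32.19571 mL/hr
Volume infused = 32.19571 mL/hr × 0.8 hr = 25.75656 mL
Volume remaining = 119 − 25.75656 = 93.24344 mL
Drug remaining = 93.24344 mL × 16436.97 mcg/mL = 1532640 mcg = 1532.64 mg

1533 mg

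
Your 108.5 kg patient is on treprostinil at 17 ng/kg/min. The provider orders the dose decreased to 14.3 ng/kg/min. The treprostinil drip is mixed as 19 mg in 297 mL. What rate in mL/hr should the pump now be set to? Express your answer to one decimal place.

Dose = 14.3 ng/kg/min × 108.5 kg = 1551.55 ng/min
1551.55 ng/min × 60 min/hr = 93093 ng/hr
Concentration = 19 mg ÷ 297 mL = 0.06397306 mg/mL = 63973.06 ng/mL
Rate = 93093 ng/hr ÷ 63973.06 ng/mL = 1.455191 mL/hr

1.5 mL/hr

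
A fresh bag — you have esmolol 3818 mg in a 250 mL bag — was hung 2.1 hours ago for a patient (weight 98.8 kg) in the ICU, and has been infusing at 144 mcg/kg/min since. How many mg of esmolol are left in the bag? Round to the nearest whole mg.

2025 mg

Dose = 144 mcg/kg/min × 98.8 kg = 14227.2 mcg/min
14227.2 mcg/min × 60 min/hr = 853632 mcg/hr
Concentration = 3818 mg ÷ 250 mL = 15.272 mg/mL = 15272 mcg/mL
Rate = 853632 mcg/hr ÷ 15272 mcg/mL = 55.89523 mL/hr
Volume infused = 55.89523 mL/hr × 2.1 hr = 117.38 mL
Volume remaining = 250 − 117.38 = 132.62 mL
Drug remaining = 132.62 mL × 15272 mcg/mL = 2025373 mcg = 2025.373 mg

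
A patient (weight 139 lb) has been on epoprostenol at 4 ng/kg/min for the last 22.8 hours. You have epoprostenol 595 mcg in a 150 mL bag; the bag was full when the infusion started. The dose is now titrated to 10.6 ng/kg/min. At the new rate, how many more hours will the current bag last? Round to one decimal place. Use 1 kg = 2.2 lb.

6.2 hours

Initial rate:
Weight = 139 lb ÷ 2.2 lb/kg = 63.18182 kg
Dose = 4 ng/kg/min × 63.18182 kg = 252.7273 ng/min
252.7273 ng/min × 60 min/hr = 15163.64 ng/hr
Concentration = 595 mcg ÷ 150 mL = 3.966667 mcg/mL = 3966.667 ng/mL
Rate = 15163.64 ng/hr ÷ 3966.667 ng/mL = 3.822765 mL/hr
Volume infused so far = 3.822765 mL/hr × 22.8 hr = 87.15905 mL
Volume remaining = 150 − 87.15905 = 62.84095 mL
New rate:
Dose = 10.6 ng/kg/min × 63.18182 kg = 669.7273 ng/min
669.7273 ng/min × 60 min/hr = 40183.64 ng/hr
Rate = 40183.64 ng/hr ÷ 3966.667 ng/mL = 10.13033 mL/hr
Time remaining = 62.84095 mL ÷ 10.13033 mL/hr = 6.203249 hr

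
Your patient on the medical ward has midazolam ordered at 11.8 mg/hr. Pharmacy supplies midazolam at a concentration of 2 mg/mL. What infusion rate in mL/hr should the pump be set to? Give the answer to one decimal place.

5.9 mL/hr

Rate = 11.8 mg/hr ÷ 2 mg/mL = 5.9 mL/hr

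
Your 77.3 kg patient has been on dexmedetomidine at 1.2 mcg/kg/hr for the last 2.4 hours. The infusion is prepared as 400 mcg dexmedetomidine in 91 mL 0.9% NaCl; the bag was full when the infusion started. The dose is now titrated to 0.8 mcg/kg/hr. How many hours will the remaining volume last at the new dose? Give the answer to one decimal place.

Initial rate:
Dose = 1.2 mcg/kg/hr × 77.3 kg = 92.76 mcg/hr
Concentration = 400 mcg ÷ 91 mL = 4.395604 mcg/mL
Rate = 92.76 mcg/hr ÷ 4.395604 mcg/mL = 21.1029 mL/hr
Volume infused so far = 21.1029 mL/hr × 2.4 hr = 50.64696 mL
Volume remaining = 91 − 50.64696 = 40.35304 mL
New rate:
Dose = 0.8 mcg/kg/hr × 77.3 kg = 61.84 mcg/hr
Rate = 61.84 mcg/hr ÷ 4.395604 mcg/mL = 14.0686 mL/hr
Time remaining = 40.35304 mL ÷ 14.0686 mL/hr = 2.868305 hr

2.9 hours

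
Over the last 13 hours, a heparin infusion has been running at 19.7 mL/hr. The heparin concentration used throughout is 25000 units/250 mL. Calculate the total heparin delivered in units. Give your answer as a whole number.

Concentration = 25000 units ÷ 250 mL = 100 units/mL
Drug rate = 19.7 mL/hr × 100 units/mL = 1970 units/hr
Total = 1970 units/hr × 13 hr = 25610 units

25610 units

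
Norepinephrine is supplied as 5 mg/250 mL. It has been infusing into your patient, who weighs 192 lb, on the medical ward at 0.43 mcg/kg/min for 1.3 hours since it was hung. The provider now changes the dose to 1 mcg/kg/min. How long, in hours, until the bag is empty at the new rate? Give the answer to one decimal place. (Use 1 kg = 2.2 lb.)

0.4 hours

Initial rate:
Weight = 192 lb ÷ 2.2 lb/kg = 87.27273 kg
Dose = 0.43 mcg/kg/min × 87.27273 kg = 37.52727 mcg/min
37.52727 mcg/min × 60 min/hr = 2251.636 mcg/hr
Concentration = 5 mg ÷ 250 mL = 0.02 mg/mL = 20 mcg/mL
Rate = 2251.636 mcg/hr ÷ 20 mcg/mL = 112.5818 mL/hr
Volume infused so far = 112.5818 mL/hr × 1.3 hr = 146.3564 mL
Volume remaining = 250 − 146.3564 = 103.6436 mL
New rate:
Dose = 1 mcg/kg/min × 87.27273 kg = 87.27273 mcg/min
87.27273 mcg/min × 60 min/hr = 5236.364 mcg/hr
Rate = 5236.364 mcg/hr ÷ 20 mcg/mL = 261.8182 mL/hr
Time remaining = 103.6436 mL ÷ 261.8182 mL/hr = 0.3958611 hr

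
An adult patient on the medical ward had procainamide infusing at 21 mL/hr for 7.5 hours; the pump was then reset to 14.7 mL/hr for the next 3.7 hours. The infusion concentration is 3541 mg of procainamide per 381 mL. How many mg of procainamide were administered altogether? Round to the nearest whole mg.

1969 mg

Concentration = 3541 mg ÷ 381 mL = 9.293963 mg/mL
Stage 1: 21 mL/hr × 7.5 hr = 157.5 mL → 157.5 mL × 9.293963 mg/mL = 1463.799 mg
Stage 2: 14.7 mL/hr × 3.7 hr = 54.39 mL → 54.39 mL × 9.293963 mg/mL = 505.4987 mg
Total = 1463.799 + 505.4987 = 1969.298 mg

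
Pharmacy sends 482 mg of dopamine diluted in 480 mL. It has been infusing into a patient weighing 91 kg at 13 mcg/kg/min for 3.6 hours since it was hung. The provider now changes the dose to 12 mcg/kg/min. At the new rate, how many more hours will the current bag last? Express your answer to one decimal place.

Initial rate:
Dose = 13 mcg/kg/min × 91 kg = 1183 mcg/min
1183 mcg/min × 60 min/hr = 70980 mcg/hr
Concentration = 482 mg ÷ 480 mL = 1.004167 mg/mL = 1004.167 mcg/mL
Rate = 70980 mcg/hr ÷ 1004.167 mcg/mL = 70.68548 mL/hr
Volume infused so far = 70.68548 mL/hr × 3.6 hr = 254.4677 mL
Volume remaining = 480 − 254.4677 = 225.5323 mL
New rate:
Dose = 12 mcg/kg/min × 91 kg = 1092 mcg/min
1092 mcg/min × 60 min/hr = 65520 mcg/hr
Rate = 65520 mcg/hr ÷ 1004.167 mcg/mL = 65.24813 mL/hr
Time remaining = 225.5323 mL ÷ 65.24813 mL/hr = 3.456532 hr

3.5 hours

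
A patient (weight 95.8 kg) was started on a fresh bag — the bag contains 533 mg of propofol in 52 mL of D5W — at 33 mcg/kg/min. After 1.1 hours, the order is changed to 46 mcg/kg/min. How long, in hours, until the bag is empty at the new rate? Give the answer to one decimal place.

1.2 hours

Initial rate:
Dose = 33 mcg/kg/min × 95.8 kg = 3161.4 mcg/min
3161.4 mcg/min × 60 min/hr = 189684 mcg/hr
Concentration = 533 mg ÷ 52 mL = 10.25 mg/mL = 10250 mcg/mL
Rate = 189684 mcg/hr ÷ 10250 mcg/mL = 18.50576 mL/hr
Volume infused so far = 18.50576 mL/hr × 1.1 hr = 20.35633 mL
Volume remaining = 52 − 20.35633 = 31.64367 mL
New rate:
Dose = 46 mcg/kg/min × 95.8 kg = 4406.8 mcg/min
4406.8 mcg/min × 60 min/hr = 264408 mcg/hr
Rate = 264408 mcg/hr ÷ 10250 mcg/mL = 25.7959 mL/hr
Time remaining = 31.64367 mL ÷ 25.7959 mL/hr = 1.226694 hr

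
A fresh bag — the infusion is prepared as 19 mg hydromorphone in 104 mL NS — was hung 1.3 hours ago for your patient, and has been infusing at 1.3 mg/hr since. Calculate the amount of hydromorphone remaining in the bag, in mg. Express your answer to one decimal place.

Concentration = 19 mg ÷ 104 mL = 0.1826923 mg/mL
Rate = 1.3 mg/hr ÷ 0.1826923 mg/mL = 7.115789 mL/hr
Volume infused = 7.115789 mL/hr × 1.3 hr = 9.250526 mL
Volume remaining = 104 − 9.250526 = 94.74947 mL
Drug remaining = 94.74947 mL × 0.1826923 mg/mL = 17.31 mg

17.3 mg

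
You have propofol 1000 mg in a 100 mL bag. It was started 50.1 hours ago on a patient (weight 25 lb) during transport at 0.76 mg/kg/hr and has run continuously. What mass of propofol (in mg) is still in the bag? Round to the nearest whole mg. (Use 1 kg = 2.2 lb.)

Weight = 25 lb ÷ 2.2 lb/kg = 11.36364 kg
Dose = 0.76 mg/kg/hr × 11.36364 kg = 8.636364 mg/hr
Concentration = 1000 mg ÷ 100 mL = 10 mg/mL
Rate = 8.636364 mg/hr ÷ 10 mg/mL = 0.8636364 mL/hr
Volume infused = 0.8636364 mL/hr × 50.1 hr = 43.26818 mL
Volume remaining = 100 − 43.26818 = 56.73182 mL
Drug remaining = 56.73182 mL × 10 mg/mL = 567.3182 mg

567 mg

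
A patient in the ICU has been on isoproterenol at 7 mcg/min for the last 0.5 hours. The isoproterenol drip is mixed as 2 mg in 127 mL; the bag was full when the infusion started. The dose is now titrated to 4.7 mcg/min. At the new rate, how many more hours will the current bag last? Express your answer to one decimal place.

6.3 hours

Initial rate:
7 mcg/min × 60 min/hr = 420 mcg/hr
Concentration = 2 mg ÷ 127 mL = 0.01574803 mg/mL = 15.74803 mcg/mL
Rate = 420 mcg/hr ÷ 15.74803 mcg/mL = 26.67 mL/hr
Volume infused so far = 26.67 mL/hr × 0.5 hr = 13.335 mL
Volume remaining = 127 − 13.335 = 113.665 mL
New rate:
4.7 mcg/min × 60 min/hr = 282 mcg/hr
Rate = 282 mcg/hr ÷ 15.74803 mcg/mL = 17.907 mL/hr
Time remaining = 113.665 mL ÷ 17.907 mL/hr = 6.347518 hr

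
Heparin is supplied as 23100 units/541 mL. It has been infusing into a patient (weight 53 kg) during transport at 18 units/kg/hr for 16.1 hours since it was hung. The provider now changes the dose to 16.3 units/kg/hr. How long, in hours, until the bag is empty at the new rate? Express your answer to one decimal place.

Initial rate:
Dose = 18 units/kg/hr × 53 kg = 954 units/hr
Concentration = 23100 units ÷ 541 mL = 42.69871 units/mL
Rate = 954 units/hr ÷ 42.69871 units/mL = 22.3426 mL/hr
Volume infused so far = 22.3426 mL/hr × 16.1 hr = 359.7158 mL
Volume remaining = 541 − 359.7158 = 181.2842 mL
New rate:
Dose = 16.3 units/kg/hr × 53 kg = 863.9 units/hr
Rate = 863.9 units/hr ÷ 42.69871 units/mL = 20.23246 mL/hr
Time remaining = 181.2842 mL ÷ 20.23246 mL/hr = 8.960065 hr

9.0 hours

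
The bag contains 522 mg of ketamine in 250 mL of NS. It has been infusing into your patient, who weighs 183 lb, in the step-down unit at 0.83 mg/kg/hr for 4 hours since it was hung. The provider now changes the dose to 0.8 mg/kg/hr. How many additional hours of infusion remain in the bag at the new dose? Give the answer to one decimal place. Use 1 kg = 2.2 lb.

Initial rate:
Weight = 183 lb ÷ 2.2 lb/kg = 83.18182 kg
Dose = 0.83 mg/kg/hr × 83.18182 kg = 69.04091 mg/hr
Concentration = 522 mg ÷ 250 mL = 2.088 mg/mL
Rate = 69.04091 mg/hr ÷ 2.088 mg/mL = 33.06557 mL/hr
Volume infused so far = 33.06557 mL/hr × 4 hr = 132.2623 mL
Volume remaining = 250 − 132.2623 = 117.7377 mL
New rate:
Dose = 0.8 mg/kg/hr × 83.18182 kg = 66.54545 mg/hr
Rate = 66.54545 mg/hr ÷ 2.088 mg/mL = 31.87043 mL/hr
Time remaining = 117.7377 mL ÷ 31.87043 mL/hr = 3.694262 hr

3.7 hours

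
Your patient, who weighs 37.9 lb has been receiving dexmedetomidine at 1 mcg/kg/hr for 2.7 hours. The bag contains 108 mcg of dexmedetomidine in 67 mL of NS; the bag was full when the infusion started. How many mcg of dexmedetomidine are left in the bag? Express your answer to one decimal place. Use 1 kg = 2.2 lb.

61.5 mcg

Weight = 37.9 lb ÷ 2.2 lb/kg = 17.22727 kg
Dose = 1 mcg/kg/hr × 17.22727 kg = 17.22727 mcg/hr
Concentration = 108 mcg ÷ 67 mL = 1.61194 mcg/mL
Rate = 17.22727 mcg/hr ÷ 1.61194 mcg/mL = 10.68729 mL/hr
Volume infused = 10.68729 mL/hr × 2.7 hr = 28.85568 mL
Volume remaining = 67 − 28.85568 = 38.14432 mL
Drug remaining = 38.14432 mL × 1.61194 mcg/mL = 61.48636 mcg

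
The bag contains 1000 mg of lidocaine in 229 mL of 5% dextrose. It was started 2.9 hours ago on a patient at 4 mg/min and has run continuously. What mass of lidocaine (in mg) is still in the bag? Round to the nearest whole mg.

304 mg

4 mg/min × 60 min/hr = 240 mg/hr
Concentration = 1000 mg ÷ 229 mL = 4.366812 mg/mL
Rate = 240 mg/hr ÷ 4.366812 mg/mL = 54.96 mL/hr
Volume infused = 54.96 mL/hr × 2.9 hr = 159.384 mL
Volume remaining = 229 − 159.384 = 69.616 mL
Drug remaining = 69.616 mL × 4.366812 mg/mL = 304 mg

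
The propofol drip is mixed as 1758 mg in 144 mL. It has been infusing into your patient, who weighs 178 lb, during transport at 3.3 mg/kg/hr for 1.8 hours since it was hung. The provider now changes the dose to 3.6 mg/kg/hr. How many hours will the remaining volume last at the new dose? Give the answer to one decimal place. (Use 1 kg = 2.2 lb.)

Initial rate:
Weight = 178 lb ÷ 2.2 lb/kg = 80.90909 kg
Dose = 3.3 mg/kg/hr × 80.90909 kg = 267 mg/hr
Concentration = 1758 mg ÷ 144 mL = 12.20833 mg/mL
Rate = 267 mg/hr ÷ 12.20833 mg/mL = 21.87031 mL/hr
Volume infused so far = 21.87031 mL/hr × 1.8 hr = 39.36655 mL
Volume remaining = 144 − 39.36655 = 104.6334 mL
New rate:
Dose = 3.6 mg/kg/hr × 80.90909 kg = 291.2727 mg/hr
Rate = 291.2727 mg/hr ÷ 12.20833 mg/mL = 23.85852 mL/hr
Time remaining = 104.6334 mL ÷ 23.85852 mL/hr = 4.385581 hr

4.4 hours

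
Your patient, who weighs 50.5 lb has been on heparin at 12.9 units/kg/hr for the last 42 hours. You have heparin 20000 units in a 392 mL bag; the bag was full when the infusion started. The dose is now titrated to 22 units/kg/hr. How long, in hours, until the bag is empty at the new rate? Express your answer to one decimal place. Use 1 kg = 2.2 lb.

Initial rate:
Weight = 50.5 lb ÷ 2.2 lb/kg = 22.95455 kg
Dose = 12.9 units/kg/hr × 22.95455 kg = 296.1136 units/hr
Concentration = 20000 units ÷ 392 mL = 51.02041 units/mL
Rate = 296.1136 units/hr ÷ 51.02041 units/mL = 5.803827 mL/hr
Volume infused so far = 5.803827 mL/hr × 42 hr = 243.7607 mL
Volume remaining = 392 − 243.7607 = 148.2393 mL
New rate:
Dose = 22 units/kg/hr × 22.95455 kg = 505 units/hr
Rate = 505 units/hr ÷ 51.02041 units/mL = 9.898 mL/hr
Time remaining = 148.2393 mL ÷ 9.898 mL/hr = 14.97669 hr

15.0 hours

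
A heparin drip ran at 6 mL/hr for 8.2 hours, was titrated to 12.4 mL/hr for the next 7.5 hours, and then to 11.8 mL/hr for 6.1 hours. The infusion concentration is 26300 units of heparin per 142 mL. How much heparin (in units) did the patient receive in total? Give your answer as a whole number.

39669 units

Concentration = 26300 units ÷ 142 mL = 185.2113 units/mL
Stage 1: 6 mL/hr × 8.2 hr = 49.2 mL → 49.2 mL × 185.2113 units/mL = 9112.394 units
Stage 2: 12.4 mL/hr × 7.5 hr = 93 mL → 93 mL × 185.2113 units/mL = 17224.65 units
Stage 3: 11.8 mL/hr × 6.1 hr = 71.98 mL → 71.98 mL × 185.2113 units/mL = 13331.51 units
Total = 9112.394 + 17224.65 + 13331.51 = 39668.55 units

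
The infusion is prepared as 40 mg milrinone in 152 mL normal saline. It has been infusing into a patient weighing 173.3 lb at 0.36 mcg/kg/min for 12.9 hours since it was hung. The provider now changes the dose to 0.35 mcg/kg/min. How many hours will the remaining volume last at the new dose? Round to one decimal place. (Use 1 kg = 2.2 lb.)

10.9 hours

Initial rate:
Weight = 173.3 lb ÷ 2.2 lb/kg = 78.77273 kg
Dose = 0.36 mcg/kg/min × 78.77273 kg = 28.35818 mcg/min
28.35818 mcg/min × 60 min/hr = 1701.491 mcg/hr
Concentration = 40 mg ÷ 152 mL = 0.2631579 mg/mL = 263.1579 mcg/mL
Rate = 1701.491 mcg/hr ÷ 263.1579 mcg/mL = 6.465665 mL/hr
Volume infused so far = 6.465665 mL/hr × 12.9 hr = 83.40708 mL
Volume remaining = 152 − 83.40708 = 68.59292 mL
New rate:
Dose = 0.35 mcg/kg/min × 78.77273 kg = 27.57045 mcg/min
27.57045 mcg/min × 60 min/hr = 1654.227 mcg/hr
Rate = 1654.227 mcg/hr ÷ 263.1579 mcg/mL = 6.286064 mL/hr
Time remaining = 68.59292 mL ÷ 6.286064 mL/hr = 10.9119 hr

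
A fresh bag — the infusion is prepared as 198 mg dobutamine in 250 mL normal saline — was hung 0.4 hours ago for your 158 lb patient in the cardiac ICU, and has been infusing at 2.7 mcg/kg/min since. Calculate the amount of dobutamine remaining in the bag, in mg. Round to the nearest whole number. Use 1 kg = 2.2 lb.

193 mg

Weight = 158 lb ÷ 2.2 lb/kg = 71.81818 kg
Dose = 2.7 mcg/kg/min × 71.81818 kg = 193.9091 mcg/min
193.9091 mcg/min × 60 min/hr = 11634.55 mcg/hr
Concentration = 198 mg ÷ 250 mL = 0.792 mg/mL = 792 mcg/mL
Rate = 11634.55 mcg/hr ÷ 792 mcg/mL = 14.69008 mL/hr
Volume infused = 14.69008 mL/hr × 0.4 hr = 5.876033 mL
Volume remaining = 250 − 5.876033 = 244.124 mL
Drug remaining = 244.124 mL × 792 mcg/mL = 193346.2 mcg = 193.3462 mg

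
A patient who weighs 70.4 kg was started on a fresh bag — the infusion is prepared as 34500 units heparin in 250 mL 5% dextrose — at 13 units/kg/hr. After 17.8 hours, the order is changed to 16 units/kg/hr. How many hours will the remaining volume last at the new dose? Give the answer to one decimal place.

16.2 hours

Initial rate:
Dose = 13 units/kg/hr × 70.4 kg = 915.2 units/hr
Concentration = 34500 units ÷ 250 mL = 138 units/mL
Rate = 915.2 units/hr ÷ 138 units/mL = 6.631884 mL/hr
Volume infused so far = 6.631884 mL/hr × 17.8 hr = 118.0475 mL
Volume remaining = 250 − 118.0475 = 131.9525 mL
New rate:
Dose = 16 units/kg/hr × 70.4 kg = 1126.4 units/hr
Rate = 1126.4 units/hr ÷ 138 units/mL = 8.162319 mL/hr
Time remaining = 131.9525 mL ÷ 8.162319 mL/hr = 16.16605 hr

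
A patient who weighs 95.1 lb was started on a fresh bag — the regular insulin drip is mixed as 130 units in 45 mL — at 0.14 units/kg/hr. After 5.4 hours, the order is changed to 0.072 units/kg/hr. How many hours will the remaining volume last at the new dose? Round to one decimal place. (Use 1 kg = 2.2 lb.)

31.3 hours

Initial rate:
Weight = 95.1 lb ÷ 2.2 lb/kg = 43.22727 kg
Dose = 0.14 units/kg/hr × 43.22727 kg = 6.051818 units/hr
Concentration = 130 units ÷ 45 mL = 2.888889 units/mL
Rate = 6.051818 units/hr ÷ 2.888889 units/mL = 2.09486 mL/hr
Volume infused so far = 2.09486 mL/hr × 5.4 hr = 11.31224 mL
Volume remaining = 45 − 11.31224 = 33.68776 mL
New rate:
Dose = 0.072 units/kg/hr × 43.22727 kg = 3.112364 units/hr
Rate = 3.112364 units/hr ÷ 2.888889 units/mL = 1.077357 mL/hr
Time remaining = 33.68776 mL ÷ 1.077357 mL/hr = 31.2689 hr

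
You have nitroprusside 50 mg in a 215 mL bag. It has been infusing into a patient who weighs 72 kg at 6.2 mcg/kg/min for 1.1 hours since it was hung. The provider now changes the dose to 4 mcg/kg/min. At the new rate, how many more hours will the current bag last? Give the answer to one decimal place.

Initial rate:
Dose = 6.2 mcg/kg/min × 72 kg = 446.4 mcg/min
446.4 mcg/min × 60 min/hr = 26784 mcg/hr
Concentration = 50 mg ÷ 215 mL = 0.2325581 mg/mL = 232.5581 mcg/mL
Rate = 26784 mcg/hr ÷ 232.5581 mcg/mL = 115.1712 mL/hr
Volume infused so far = 115.1712 mL/hr × 1.1 hr = 126.6883 mL
Volume remaining = 215 − 126.6883 = 88.31168 mL
New rate:
Dose = 4 mcg/kg/min × 72 kg = 288 mcg/min
288 mcg/min × 60 min/hr = 17280 mcg/hr
Rate = 17280 mcg/hr ÷ 232.5581 mcg/mL = 74.304 mL/hr
Time remaining = 88.31168 mL ÷ 74.304 mL/hr = 1.188519 hr

1.2 hours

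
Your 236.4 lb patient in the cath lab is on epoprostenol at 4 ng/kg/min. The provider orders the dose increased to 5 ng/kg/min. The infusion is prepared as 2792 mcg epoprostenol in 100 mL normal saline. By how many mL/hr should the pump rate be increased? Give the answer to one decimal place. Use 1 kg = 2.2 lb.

At the current dose:
Weight = 236.4 lb ÷ 2.2 lb/kg = 107.4545 kg
Dose = 4 ng/kg/min × 107.4545 kg = 429.8182 ng/min
429.8182 ng/min × 60 min/hr = 25789.09 ng/hr
Concentration = 2792 mcg ÷ 100 mL = 27.92 mcg/mL = 27920 ng/mL
Rate = 25789.09 ng/hr ÷ 27920 ng/mL = 0.923678 mL/hr
At the new dose:
Dose = 5 ng/kg/min × 107.4545 kg = 537.2727 ng/min
537.2727 ng/min × 60 min/hr = 32236.36 ng/hr
Rate = 32236.36 ng/hr ÷ 27920 ng/mL = 1.154598 mL/hr
Change = 1.154598 − 0.923678 = 0.2309195 mL/hr → 0.2309195 mL/hr increase

0.2 mL/hr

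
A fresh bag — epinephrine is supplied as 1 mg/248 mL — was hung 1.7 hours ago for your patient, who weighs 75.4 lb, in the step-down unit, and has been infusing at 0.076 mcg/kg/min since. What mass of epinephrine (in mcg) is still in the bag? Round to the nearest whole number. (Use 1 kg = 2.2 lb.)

734 mcg

Weight = 75.4 lb ÷ 2.2 lb/kg = 34.27273 kg
Dose = 0.076 mcg/kg/min × 34.27273 kg = 2.604727 mcg/min
2.604727 mcg/min × 60 min/hr = 156.2836 mcg/hr
Concentration = 1 mg ÷ 248 mL = 0.004032258 mg/mL = 4.032258 mcg/mL
Rate = 156.2836 mcg/hr ÷ 4.032258 mcg/mL = 38.75834 mL/hr
Volume infused = 38.75834 mL/hr × 1.7 hr = 65.88918 mL
Volume remaining = 248 − 65.88918 = 182.1108 mL
Drug remaining = 182.1108 mL × 4.032258 mcg/mL = 734.3178 mcg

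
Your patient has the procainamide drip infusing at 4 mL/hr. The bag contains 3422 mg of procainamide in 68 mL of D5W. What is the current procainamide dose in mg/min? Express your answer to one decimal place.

3.4 mg/min

Concentration = 3422 mg ÷ 68 mL = 50.32353 mg/mL
Drug rate = 4 mL/hr × 50.32353 mg/mL = 201.2941 mg/hr
201.2941 mg/hr ÷ 60 min/hr = 3.354902 mg/min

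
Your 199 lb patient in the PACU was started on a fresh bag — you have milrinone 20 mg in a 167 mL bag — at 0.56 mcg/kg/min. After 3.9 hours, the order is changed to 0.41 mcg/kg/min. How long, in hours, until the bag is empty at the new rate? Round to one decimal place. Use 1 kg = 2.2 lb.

3.7 hours

Initial rate:
Weight = 199 lb ÷ 2.2 lb/kg = 90.45455 kg
Dose = 0.56 mcg/kg/min × 90.45455 kg = 50.65455 mcg/min
50.65455 mcg/min × 60 min/hr = 3039.273 mcg/hr
Concentration = 20 mg ÷ 167 mL = 0.1197605 mg/mL = 119.7605 mcg/mL
Rate = 3039.273 mcg/hr ÷ 119.7605 mcg/mL = 25.37793 mL/hr
Volume infused so far = 25.37793 mL/hr × 3.9 hr = 98.97392 mL
Volume remaining = 167 − 98.97392 = 68.02608 mL
New rate:
Dose = 0.41 mcg/kg/min × 90.45455 kg = 37.08636 mcg/min
37.08636 mcg/min × 60 min/hr = 2225.182 mcg/hr
Rate = 2225.182 mcg/hr ÷ 119.7605 mcg/mL = 18.58027 mL/hr
Time remaining = 68.02608 mL ÷ 18.58027 mL/hr = 3.6612 hr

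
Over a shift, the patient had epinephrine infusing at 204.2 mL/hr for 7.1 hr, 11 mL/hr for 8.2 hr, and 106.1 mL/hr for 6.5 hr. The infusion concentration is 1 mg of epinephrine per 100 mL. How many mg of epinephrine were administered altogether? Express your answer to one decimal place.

Concentration = 1 mg ÷ 100 mL = 0.01 mg/mL
Stage 1: 204.2 mL/hr × 7.1 hr = 1449.82 mL → 1449.82 mL × 0.01 mg/mL = 14.4982 mg
Stage 2: 11 mL/hr × 8.2 hr = 90.2 mL → 90.2 mL × 0.01 mg/mL = 0.902 mg
Stage 3: 106.1 mL/hr × 6.5 hr = 689.65 mL → 689.65 mL × 0.01 mg/mL = 6.8965 mg
Total = 14.4982 + 0.902 + 6.8965 = 22.2967 mg

22.3 mg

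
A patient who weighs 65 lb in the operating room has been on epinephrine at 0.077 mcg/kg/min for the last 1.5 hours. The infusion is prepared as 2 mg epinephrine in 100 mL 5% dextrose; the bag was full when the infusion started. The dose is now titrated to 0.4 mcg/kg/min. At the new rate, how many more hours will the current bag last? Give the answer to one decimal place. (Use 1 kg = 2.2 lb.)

Initial rate:
Weight = 65 lb ÷ 2.2 lb/kg = 29.54545 kg
Dose = 0.077 mcg/kg/min × 29.54545 kg = 2.275 mcg/min
2.275 mcg/min × 60 min/hr = 136.5 mcg/hr
Concentration = 2 mg ÷ 100 mL = 0.02 mg/mL = 20 mcg/mL
Rate = 136.5 mcg/hr ÷ 20 mcg/mL = 6.825 mL/hr
Volume infused so far = 6.825 mL/hr × 1.5 hr = 10.2375 mL
Volume remaining = 100 − 10.2375 = 89.7625 mL
New rate:
Dose = 0.4 mcg/kg/min × 29.54545 kg = 11.81818 mcg/min
11.81818 mcg/min × 60 min/hr = 709.0909 mcg/hr
Rate = 709.0909 mcg/hr ÷ 20 mcg/mL = 35.45455 mL/hr
Time remaining = 89.7625 mL ÷ 35.45455 mL/hr = 2.531763 hr

2.5 hours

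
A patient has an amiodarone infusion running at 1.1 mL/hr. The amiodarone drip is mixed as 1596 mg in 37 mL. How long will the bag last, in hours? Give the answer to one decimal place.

33.6 hours

Duration = 37 mL ÷ 1.1 mL/hr = 33.63636 hr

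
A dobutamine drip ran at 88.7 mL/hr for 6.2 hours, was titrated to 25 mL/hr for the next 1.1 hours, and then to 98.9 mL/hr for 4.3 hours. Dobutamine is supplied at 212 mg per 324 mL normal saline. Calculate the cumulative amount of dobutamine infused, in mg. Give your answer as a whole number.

Concentration = 212 mg ÷ 324 mL = 0.654321 mg/mL
Stage 1: 88.7 mL/hr × 6.2 hr = 549.94 mL → 549.94 mL × 0.654321 mg/mL = 359.8373 mg
Stage 2: 25 mL/hr × 1.1 hr = 27.5 mL → 27.5 mL × 0.654321 mg/mL = 17.99383 mg
Stage 3: 98.9 mL/hr × 4.3 hr = 425.27 mL → 425.27 mL × 0.654321 mg/mL = 278.2631 mg
Total = 359.8373 + 17.99383 + 278.2631 = 656.0942 mg

656 mg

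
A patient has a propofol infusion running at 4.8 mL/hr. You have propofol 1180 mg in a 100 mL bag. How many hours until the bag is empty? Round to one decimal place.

20.8 hours

Duration = 100 mL ÷ 4.8 mL/hr = 20.83333 hr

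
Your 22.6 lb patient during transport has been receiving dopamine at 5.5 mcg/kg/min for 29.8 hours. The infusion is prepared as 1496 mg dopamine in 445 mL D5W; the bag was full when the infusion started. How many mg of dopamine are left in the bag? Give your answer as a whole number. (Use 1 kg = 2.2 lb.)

1395 mg

Weight = 22.6 lb ÷ 2.2 lb/kg = 10.27273 kg
Dose = 5.5 mcg/kg/min × 10.27273 kg = 56.5 mcg/min
56.5 mcg/min × 60 min/hr = 3390 mcg/hr
Concentration = 1496 mg ÷ 445 mL = 3.361798 mg/mL = 3361.798 mcg/mL
Rate = 3390 mcg/hr ÷ 3361.798 mcg/mL = 1.008389 mL/hr
Volume infused = 1.008389 mL/hr × 29.8 hr = 30.04999 mL
Volume remaining = 445 − 30.04999 = 414.95 mL
Drug remaining = 414.95 mL × 3361.798 mcg/mL = 1394978 mcg = 1394.978 mg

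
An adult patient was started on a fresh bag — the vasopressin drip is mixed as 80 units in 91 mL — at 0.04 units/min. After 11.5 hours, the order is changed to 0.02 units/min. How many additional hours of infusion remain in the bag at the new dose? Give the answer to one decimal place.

43.7 hours

Initial rate:
0.04 units/min × 60 min/hr = 2.4 units/hr
Concentration = 80 units ÷ 91 mL = 0.8791209 units/mL
Rate = 2.4 units/hr ÷ 0.8791209 units/mL = 2.73 mL/hr
Volume infused so far = 2.73 mL/hr × 11.5 hr = 31.395 mL
Volume remaining = 91 − 31.395 = 59.605 mL
New rate:
0.02 units/min × 60 min/hr = 1.2 units/hr
Rate = 1.2 units/hr ÷ 0.8791209 units/mL = 1.365 mL/hr
Time remaining = 59.605 mL ÷ 1.365 mL/hr = 43.66667 hr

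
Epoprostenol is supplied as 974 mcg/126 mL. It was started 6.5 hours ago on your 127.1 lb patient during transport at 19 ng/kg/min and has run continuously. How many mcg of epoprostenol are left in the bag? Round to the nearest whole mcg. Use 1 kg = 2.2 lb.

546 mcg

Weight = 127.1 lb ÷ 2.2 lb/kg = 57.77273 kg
Dose = 19 ng/kg/min × 57.77273 kg = 1097.682 ng/min
1097.682 ng/min × 60 min/hr = 65860.91 ng/hr
Concentration = 974 mcg ÷ 126 mL = 7.730159 mcg/mL = 7730.159 ng/mL
Rate = 65860.91 ng/hr ÷ 7730.159 ng/mL = 8.519994 mL/hr
Volume infused = 8.519994 mL/hr × 6.5 hr = 55.37996 mL
Volume remaining = 126 − 55.37996 = 70.62004 mL
Drug remaining = 70.62004 mL × 7730.159 ng/mL = 545904.1 ng = 545.9041 mcg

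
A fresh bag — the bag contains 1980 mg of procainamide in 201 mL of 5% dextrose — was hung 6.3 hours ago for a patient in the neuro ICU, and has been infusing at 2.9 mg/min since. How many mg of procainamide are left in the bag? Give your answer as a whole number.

2.9 mg/min × 60 min/hr = 174 mg/hr
Concentration = 1980 mg ÷ 201 mL = 9.850746 mg/mL
Rate = 174 mg/hr ÷ 9.850746 mg/mL = 17.66364 mL/hr
Volume infused = 17.66364 mL/hr × 6.3 hr = 111.2809 mL
Volume remaining = 201 − 111.2809 = 89.71909 mL
Drug remaining = 89.71909 mL × 9.850746 mg/mL = 883.8 mg

884 mg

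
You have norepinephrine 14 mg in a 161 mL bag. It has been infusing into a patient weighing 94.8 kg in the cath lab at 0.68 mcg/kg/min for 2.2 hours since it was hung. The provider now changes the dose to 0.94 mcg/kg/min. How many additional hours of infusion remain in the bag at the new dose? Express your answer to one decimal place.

1.0 hours

Initial rate:
Dose = 0.68 mcg/kg/min × 94.8 kg = 64.464 mcg/min
64.464 mcg/min × 60 min/hr = 3867.84 mcg/hr
Concentration = 14 mg ÷ 161 mL = 0.08695652 mg/mL = 86.95652 mcg/mL
Rate = 3867.84 mcg/hr ÷ 86.95652 mcg/mL = 44.48016 mL/hr
Volume infused so far = 44.48016 mL/hr × 2.2 hr = 97.85635 mL
Volume remaining = 161 − 97.85635 = 63.14365 mL
New rate:
Dose = 0.94 mcg/kg/min × 94.8 kg = 89.112 mcg/min
89.112 mcg/min × 60 min/hr = 5346.72 mcg/hr
Rate = 5346.72 mcg/hr ÷ 86.95652 mcg/mL = 61.48728 mL/hr
Time remaining = 63.14365 mL ÷ 61.48728 mL/hr = 1.026938 hr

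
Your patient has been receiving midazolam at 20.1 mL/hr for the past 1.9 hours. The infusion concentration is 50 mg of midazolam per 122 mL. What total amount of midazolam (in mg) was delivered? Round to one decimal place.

15.7 mg

Concentration = 50 mg ÷ 122 mL = 0.4098361 mg/mL
Drug rate = 20.1 mL/hr × 0.4098361 mg/mL = 8.237705 mg/hr
Total = 8.237705 mg/hr × 1.9 hr = 15.65164 mg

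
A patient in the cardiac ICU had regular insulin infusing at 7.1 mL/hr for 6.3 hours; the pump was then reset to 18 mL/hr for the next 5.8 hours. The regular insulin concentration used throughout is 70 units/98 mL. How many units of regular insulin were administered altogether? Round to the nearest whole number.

107 units

Concentration = 70 units ÷ 98 mL = 0.7142857 units/mL
Stage 1: 7.1 mL/hr × 6.3 hr = 44.73 mL → 44.73 mL × 0.7142857 units/mL = 31.95 units
Stage 2: 18 mL/hr × 5.8 hr = 104.4 mL → 104.4 mL × 0.7142857 units/mL = 74.57143 units
Total = 31.95 + 74.57143 = 106.5214 units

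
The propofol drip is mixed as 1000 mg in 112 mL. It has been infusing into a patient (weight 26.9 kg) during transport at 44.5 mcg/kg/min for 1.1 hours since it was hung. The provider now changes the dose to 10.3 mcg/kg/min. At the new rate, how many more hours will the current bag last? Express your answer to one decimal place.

Initial rate:
Dose = 44.5 mcg/kg/min × 26.9 kg = 1197.05 mcg/min
1197.05 mcg/min × 60 min/hr = 71823 mcg/hr
Concentration = 1000 mg ÷ 112 mL = 8.928571 mg/mL = 8928.571 mcg/mL
Rate = 71823 mcg/hr ÷ 8928.571 mcg/mL = 8.044176 mL/hr
Volume infused so far = 8.044176 mL/hr × 1.1 hr = 8.848594 mL
Volume remaining = 112 − 8.848594 = 103.1514 mL
New rate:
Dose = 10.3 mcg/kg/min × 26.9 kg = 277.07 mcg/min
277.07 mcg/min × 60 min/hr = 16624.2 mcg/hr
Rate = 16624.2 mcg/hr ÷ 8928.571 mcg/mL = 1.86191 mL/hr
Time remaining = 103.1514 mL ÷ 1.86191 mL/hr = 55.40084 hr

55.4 hours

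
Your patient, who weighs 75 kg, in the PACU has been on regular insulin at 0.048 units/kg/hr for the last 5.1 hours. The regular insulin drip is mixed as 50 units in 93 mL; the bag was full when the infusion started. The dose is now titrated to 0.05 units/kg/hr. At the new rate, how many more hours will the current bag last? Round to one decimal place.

Initial rate:
Dose = 0.048 units/kg/hr × 75 kg = 3.6 units/hr
Concentration = 50 units ÷ 93 mL = 0.5376344 units/mL
Rate = 3.6 units/hr ÷ 0.5376344 units/mL = 6.696 mL/hr
Volume infused so far = 6.696 mL/hr × 5.1 hr = 34.1496 mL
Volume remaining = 93 − 34.1496 = 58.8504 mL
New rate:
Dose = 0.05 units/kg/hr × 75 kg = 3.75 units/hr
Rate = 3.75 units/hr ÷ 0.5376344 units/mL = 6.975 mL/hr
Time remaining = 58.8504 mL ÷ 6.975 mL/hr = 8.437333 hr

8.4 hours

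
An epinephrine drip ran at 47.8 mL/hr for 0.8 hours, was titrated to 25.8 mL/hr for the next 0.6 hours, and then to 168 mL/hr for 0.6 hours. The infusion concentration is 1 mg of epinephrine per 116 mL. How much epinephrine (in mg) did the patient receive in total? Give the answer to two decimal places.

1.33 mg

Concentration = 1 mg ÷ 116 mL = 0.00862069 mg/mL
Stage 1: 47.8 mL/hr × 0.8 hr = 38.24 mL → 38.24 mL × 0.00862069 mg/mL = 0.3296552 mg
Stage 2: 25.8 mL/hr × 0.6 hr = 15.48 mL → 15.48 mL × 0.00862069 mg/mL = 0.1334483 mg
Stage 3: 168 mL/hr × 0.6 hr = 100.8 mL → 100.8 mL × 0.00862069 mg/mL = 0.8689655 mg
Total = 0.3296552 + 0.1334483 + 0.8689655 = 1.332069 mg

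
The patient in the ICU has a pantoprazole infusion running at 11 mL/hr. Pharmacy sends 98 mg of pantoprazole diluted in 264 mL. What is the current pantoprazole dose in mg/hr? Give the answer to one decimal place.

Concentration = 98 mg ÷ 264 mL = 0.3712121 mg/mL
Drug rate = 11 mL/hr × 0.3712121 mg/mL = 4.083333 mg/hr

4.1 mg/hr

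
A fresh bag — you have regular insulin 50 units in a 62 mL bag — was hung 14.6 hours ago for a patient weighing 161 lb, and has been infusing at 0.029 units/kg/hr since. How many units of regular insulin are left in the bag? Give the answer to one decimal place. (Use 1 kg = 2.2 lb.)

Weight = 161 lb ÷ 2.2 lb/kg = 73.18182 kg
Dose = 0.029 units/kg/hr × 73.18182 kg = 2.122273 units/hr
Concentration = 50 units ÷ 62 mL = 0.8064516 units/mL
Rate = 2.122273 units/hr ÷ 0.8064516 units/mL = 2.631618 mL/hr
Volume infused = 2.631618 mL/hr × 14.6 hr = 38.42163 mL
Volume remaining = 62 − 38.42163 = 23.57837 mL
Drug remaining = 23.57837 mL × 0.8064516 units/mL = 19.01482 units

19.0 units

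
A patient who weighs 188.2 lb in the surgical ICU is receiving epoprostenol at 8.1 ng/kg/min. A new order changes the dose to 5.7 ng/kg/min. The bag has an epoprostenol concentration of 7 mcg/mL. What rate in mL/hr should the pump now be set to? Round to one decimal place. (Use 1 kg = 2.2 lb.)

4.2 mL/hr

Weight = 188.2 lb ÷ 2.2 lb/kg = 85.54545 kg
Dose = 5.7 ng/kg/min × 85.54545 kg = 487.6091 ng/min
487.6091 ng/min × 60 min/hr = 29256.55 ng/hr
Concentration = 7 mcg/mL = 7000 ng/mL
Rate = 29256.55 ng/hr ÷ 7000 ng/mL = 4.179506 mL/hr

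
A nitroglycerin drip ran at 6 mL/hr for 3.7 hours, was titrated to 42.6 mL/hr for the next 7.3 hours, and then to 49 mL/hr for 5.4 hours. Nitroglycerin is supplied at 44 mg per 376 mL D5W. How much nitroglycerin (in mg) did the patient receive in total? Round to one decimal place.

Concentration = 44 mg ÷ 376 mL = 0.1170213 mg/mL
Stage 1: 6 mL/hr × 3.7 hr = 22.2 mL → 22.2 mL × 0.1170213 mg/mL = 2.597872 mg
Stage 2: 42.6 mL/hr × 7.3 hr = 310.98 mL → 310.98 mL × 0.1170213 mg/mL = 36.39128 mg
Stage 3: 49 mL/hr × 5.4 hr = 264.6 mL → 264.6 mL × 0.1170213 mg/mL = 30.96383 mg
Total = 2.597872 + 36.39128 + 30.96383 = 69.95298 mg

70.0 mg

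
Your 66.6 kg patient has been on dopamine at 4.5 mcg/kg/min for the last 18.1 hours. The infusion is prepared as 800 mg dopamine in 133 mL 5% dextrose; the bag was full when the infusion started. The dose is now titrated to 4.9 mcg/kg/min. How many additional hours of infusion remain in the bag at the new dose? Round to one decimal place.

Initial rate:
Dose = 4.5 mcg/kg/min × 66.6 kg = 299.7 mcg/min
299.7 mcg/min × 60 min/hr = 17982 mcg/hr
Concentration = 800 mg ÷ 133 mL = 6.015038 mg/mL = 6015.038 mcg/mL
Rate = 17982 mcg/hr ÷ 6015.038 mcg/mL = 2.989507 mL/hr
Volume infused so far = 2.989507 mL/hr × 18.1 hr = 54.11009 mL
Volume remaining = 133 − 54.11009 = 78.88991 mL
New rate:
Dose = 4.9 mcg/kg/min × 66.6 kg = 326.34 mcg/min
326.34 mcg/min × 60 min/hr = 19580.4 mcg/hr
Rate = 19580.4 mcg/hr ÷ 6015.038 mcg/mL = 3.255241 mL/hr
Time remaining = 78.88991 mL ÷ 3.255241 mL/hr = 24.23473 hr

24.2 hours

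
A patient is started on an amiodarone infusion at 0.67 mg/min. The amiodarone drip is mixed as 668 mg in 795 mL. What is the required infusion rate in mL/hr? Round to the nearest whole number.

48 mL/hr

0.67 mg/min × 60 min/hr = 40.2 mg/hr
Concentration = 668 mg ÷ 795 mL = 0.8402516 mg/mL
Rate = 40.2 mg/hr ÷ 0.8402516 mg/mL = 47.84281 mL/hr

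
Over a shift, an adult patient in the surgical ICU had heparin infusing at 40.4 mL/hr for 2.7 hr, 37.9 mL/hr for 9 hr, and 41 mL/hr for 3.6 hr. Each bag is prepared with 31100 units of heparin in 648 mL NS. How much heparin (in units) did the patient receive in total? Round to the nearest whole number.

28690 units

Concentration = 31100 units ÷ 648 mL = 47.99383 units/mL
Stage 1: 40.4 mL/hr × 2.7 hr = 109.08 mL → 109.08 mL × 47.99383 units/mL = 5235.167 units
Stage 2: 37.9 mL/hr × 9 hr = 341.1 mL → 341.1 mL × 47.99383 units/mL = 16370.69 units
Stage 3: 41 mL/hr × 3.6 hr = 147.6 mL → 147.6 mL × 47.99383 units/mL = 7083.889 units
Total = 5235.167 + 16370.69 + 7083.889 = 28689.75 units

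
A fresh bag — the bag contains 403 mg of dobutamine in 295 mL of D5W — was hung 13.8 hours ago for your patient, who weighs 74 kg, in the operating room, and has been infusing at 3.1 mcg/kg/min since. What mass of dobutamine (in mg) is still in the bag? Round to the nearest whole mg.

Dose = 3.1 mcg/kg/min × 74 kg = 229.4 mcg/min
229.4 mcg/min × 60 min/hr = 13764 mcg/hr
Concentration = 403 mg ÷ 295 mL = 1.366102 mg/mL = 1366.102 mcg/mL
Rate = 13764 mcg/hr ÷ 1366.102 mcg/mL = 10.07538 mL/hr
Volume infused = 10.07538 mL/hr × 13.8 hr = 139.0403 mL
Volume remaining = 295 − 139.0403 = 155.9597 mL
Drug remaining = 155.9597 mL × 1366.102 mcg/mL = 213056.8 mcg = 213.0568 mg

213 mg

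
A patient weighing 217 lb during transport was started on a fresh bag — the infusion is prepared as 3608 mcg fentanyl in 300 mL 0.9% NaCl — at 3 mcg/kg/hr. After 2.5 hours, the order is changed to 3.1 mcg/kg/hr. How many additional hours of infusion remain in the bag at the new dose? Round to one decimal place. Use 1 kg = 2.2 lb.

Initial rate:
Weight = 217 lb ÷ 2.2 lb/kg = 98.63636 kg
Dose = 3 mcg/kg/hr × 98.63636 kg = 295.9091 mcg/hr
Concentration = 3608 mcg ÷ 300 mL = 12.02667 mcg/mL
Rate = 295.9091 mcg/hr ÷ 12.02667 mcg/mL = 24.60441 mL/hr
Volume infused so far = 24.60441 mL/hr × 2.5 hr = 61.51104 mL
Volume remaining = 300 − 61.51104 = 238.489 mL
New rate:
Dose = 3.1 mcg/kg/hr × 98.63636 kg = 305.7727 mcg/hr
Rate = 305.7727 mcg/hr ÷ 12.02667 mcg/mL = 25.42456 mL/hr
Time remaining = 238.489 mL ÷ 25.42456 mL/hr = 9.380259 hr

9.4 hours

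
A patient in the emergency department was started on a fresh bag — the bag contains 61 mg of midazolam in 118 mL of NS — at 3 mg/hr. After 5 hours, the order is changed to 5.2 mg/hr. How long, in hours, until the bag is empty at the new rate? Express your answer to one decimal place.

Initial rate:
Concentration = 61 mg ÷ 118 mL = 0.5169492 mg/mL
Rate = 3 mg/hr ÷ 0.5169492 mg/mL = 5.803279 mL/hr
Volume infused so far = 5.803279 mL/hr × 5 hr = 29.01639 mL
Volume remaining = 118 − 29.01639 = 88.98361 mL
New rate:
Rate = 5.2 mg/hr ÷ 0.5169492 mg/mL = 10.05902 mL/hr
Time remaining = 88.98361 mL ÷ 10.05902 mL/hr = 8.846154 hr

8.8 hours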